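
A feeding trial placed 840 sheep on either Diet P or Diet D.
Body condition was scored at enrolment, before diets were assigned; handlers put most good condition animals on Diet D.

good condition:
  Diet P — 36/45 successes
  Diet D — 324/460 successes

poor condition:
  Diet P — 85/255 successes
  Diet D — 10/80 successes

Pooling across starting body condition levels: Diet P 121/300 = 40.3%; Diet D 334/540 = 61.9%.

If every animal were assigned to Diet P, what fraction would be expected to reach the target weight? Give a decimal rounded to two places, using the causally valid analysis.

0.61

The imbalance in starting body condition arose from how sheep were allocated, not from anything the diet did; and starting body condition independently affects the outcome. The pooled gap is confounded — condition on starting body condition.
Standardising Diet P to the population starting body condition mix: 0.601·36/45 + 0.399·85/255 = 0.614.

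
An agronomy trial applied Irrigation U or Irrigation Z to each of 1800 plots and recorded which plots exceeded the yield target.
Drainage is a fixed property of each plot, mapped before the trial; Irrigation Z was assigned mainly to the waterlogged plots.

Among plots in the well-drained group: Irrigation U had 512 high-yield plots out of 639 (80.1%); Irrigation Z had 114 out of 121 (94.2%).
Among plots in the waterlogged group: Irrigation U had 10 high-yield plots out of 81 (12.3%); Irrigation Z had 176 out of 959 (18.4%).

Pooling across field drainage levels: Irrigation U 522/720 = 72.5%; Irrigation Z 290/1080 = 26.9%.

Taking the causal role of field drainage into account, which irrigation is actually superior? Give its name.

Irrigation Z

Irrigation Z is higher inside every field drainage stratum but Irrigation U is higher in aggregate. Whether to stratify depends on how field drainage relates to the irrigation.
Field drainage differs across irrigations for reasons unrelated to any effect of the irrigation itself, and it separately predicts the outcome — a classic confounder. We must compare within field drainage levels.
Within each level — well-drained: 80.1% vs 94.2%; waterlogged: 12.3% vs 18.4% — Irrigation Z is higher every time.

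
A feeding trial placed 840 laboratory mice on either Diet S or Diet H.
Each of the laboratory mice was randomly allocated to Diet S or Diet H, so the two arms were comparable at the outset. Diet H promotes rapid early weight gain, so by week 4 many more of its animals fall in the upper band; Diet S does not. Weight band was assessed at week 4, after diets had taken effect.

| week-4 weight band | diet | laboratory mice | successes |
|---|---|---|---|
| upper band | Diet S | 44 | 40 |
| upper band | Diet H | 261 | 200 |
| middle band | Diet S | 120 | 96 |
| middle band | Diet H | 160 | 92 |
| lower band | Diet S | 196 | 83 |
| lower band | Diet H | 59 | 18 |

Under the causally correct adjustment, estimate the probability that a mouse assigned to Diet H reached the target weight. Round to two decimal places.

Diet S is higher inside every week-4 weight band stratum but Diet H is higher in aggregate. Whether to stratify depends on how week-4 weight band relates to the diet.
Week-4 weight band is downstream of the diet. One should not condition on a consequence of treatment, so the overall rates are the right comparison.
So P(outcome | do(Diet H)) is just the pooled rate for Diet H: 310/480 = 0.646.

0.65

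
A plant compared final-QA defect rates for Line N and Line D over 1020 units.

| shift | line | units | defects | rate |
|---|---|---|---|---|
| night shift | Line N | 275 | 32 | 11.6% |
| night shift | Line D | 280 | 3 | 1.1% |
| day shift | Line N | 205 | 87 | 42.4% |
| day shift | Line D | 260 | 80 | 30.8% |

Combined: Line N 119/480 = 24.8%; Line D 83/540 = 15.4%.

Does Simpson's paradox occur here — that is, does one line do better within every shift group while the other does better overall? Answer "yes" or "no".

no

Within each shift level (night shift 11.6% vs 1.1%; day shift 42.4% vs 30.8%), Line D has the lower rate every time. Pooled: 24.8% vs 15.4% — Line D has the lower rate overall. They agree.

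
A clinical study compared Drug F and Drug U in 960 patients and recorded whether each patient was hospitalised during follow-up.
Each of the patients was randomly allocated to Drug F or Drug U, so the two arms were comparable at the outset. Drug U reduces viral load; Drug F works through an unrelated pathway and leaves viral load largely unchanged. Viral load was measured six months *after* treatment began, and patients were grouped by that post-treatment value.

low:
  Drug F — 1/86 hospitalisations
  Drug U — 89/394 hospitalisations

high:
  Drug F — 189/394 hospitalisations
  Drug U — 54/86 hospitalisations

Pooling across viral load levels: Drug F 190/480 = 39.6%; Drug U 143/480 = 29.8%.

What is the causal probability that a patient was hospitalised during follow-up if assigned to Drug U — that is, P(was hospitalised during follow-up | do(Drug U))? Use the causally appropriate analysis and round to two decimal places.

0.30

Viral load lies on the pathway drug → viral load → outcome, so adjusting for it blocks the indirect effect. For the total causal effect of drug, use the unadjusted pooled rates.
So P(outcome | do(Drug U)) is just the pooled rate for Drug U: 143/480 = 0.298.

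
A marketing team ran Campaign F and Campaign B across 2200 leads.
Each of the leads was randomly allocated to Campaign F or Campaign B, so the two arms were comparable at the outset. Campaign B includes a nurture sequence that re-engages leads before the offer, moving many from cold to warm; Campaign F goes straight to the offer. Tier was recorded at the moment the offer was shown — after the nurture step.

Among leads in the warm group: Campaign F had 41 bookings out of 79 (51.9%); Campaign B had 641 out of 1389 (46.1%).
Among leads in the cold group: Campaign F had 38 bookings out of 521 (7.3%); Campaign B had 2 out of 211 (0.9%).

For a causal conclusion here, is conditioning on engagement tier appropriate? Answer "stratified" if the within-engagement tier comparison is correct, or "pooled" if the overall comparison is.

pooled

Engagement tier lies on the pathway campaign → engagement tier → outcome, so adjusting for it blocks the indirect effect. For the total causal effect of campaign, use the unadjusted pooled rates.
Pooled: Campaign F 13.2% vs Campaign B 40.2%; Campaign B is higher overall.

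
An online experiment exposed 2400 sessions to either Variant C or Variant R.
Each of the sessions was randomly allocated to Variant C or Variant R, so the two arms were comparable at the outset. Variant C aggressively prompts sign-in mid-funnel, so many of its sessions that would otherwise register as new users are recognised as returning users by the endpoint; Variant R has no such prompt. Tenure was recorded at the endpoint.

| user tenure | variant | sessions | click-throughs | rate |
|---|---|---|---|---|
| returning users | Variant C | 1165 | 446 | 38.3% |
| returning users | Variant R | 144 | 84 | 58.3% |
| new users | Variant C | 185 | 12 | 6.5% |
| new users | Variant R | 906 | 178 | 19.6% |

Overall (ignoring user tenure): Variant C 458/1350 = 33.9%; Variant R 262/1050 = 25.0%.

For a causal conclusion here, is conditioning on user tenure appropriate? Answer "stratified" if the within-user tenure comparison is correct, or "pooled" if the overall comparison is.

The stratified and pooled comparisons disagree (Variant R wins within each user tenure; Variant C wins overall), so the answer turns on the causal role of user tenure.
User tenure here is a post-treatment variable shaped by the variant; conditioning on it would introduce bias rather than remove it. The overall comparison is the causal one.
Pooled: Variant C 33.9% vs Variant R 25.0%; Variant C is higher overall.

pooled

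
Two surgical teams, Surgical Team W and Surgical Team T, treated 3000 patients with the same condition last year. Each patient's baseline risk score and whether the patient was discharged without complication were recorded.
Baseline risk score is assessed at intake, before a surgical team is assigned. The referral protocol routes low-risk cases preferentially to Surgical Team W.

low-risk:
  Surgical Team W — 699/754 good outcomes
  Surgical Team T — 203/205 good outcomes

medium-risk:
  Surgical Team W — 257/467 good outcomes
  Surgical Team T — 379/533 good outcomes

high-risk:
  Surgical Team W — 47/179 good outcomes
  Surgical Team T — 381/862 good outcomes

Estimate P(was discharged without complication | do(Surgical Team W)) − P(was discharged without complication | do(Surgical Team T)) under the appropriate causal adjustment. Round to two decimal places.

-0.14

The imbalance in baseline risk score arose from how patients were allocated, not from anything the surgical team did; and baseline risk score independently affects the outcome. The pooled gap is confounded — condition on baseline risk score.
Adjusting over the population distribution of baseline risk score: 0.320·(0.927−0.990) + 0.333·(0.550−0.711) + 0.347·(0.263−0.442) = -0.136.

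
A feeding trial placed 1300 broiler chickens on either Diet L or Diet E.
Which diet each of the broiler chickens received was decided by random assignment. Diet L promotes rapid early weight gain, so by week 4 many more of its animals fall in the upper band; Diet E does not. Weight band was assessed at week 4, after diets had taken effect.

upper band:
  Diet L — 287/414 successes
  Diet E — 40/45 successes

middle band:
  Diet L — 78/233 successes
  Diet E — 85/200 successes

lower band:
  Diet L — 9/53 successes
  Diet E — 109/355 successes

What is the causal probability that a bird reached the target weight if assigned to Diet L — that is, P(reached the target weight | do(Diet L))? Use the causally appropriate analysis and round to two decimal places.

Within every week-4 weight band level Diet E has the higher rate, yet pooled Diet L does — Simpson's reversal.
Week-4 weight band is recorded after the diet and is itself shifted by it — it sits on the causal path from diet to outcome. Conditioning on a mediator would strip out part of the effect we want; the pooled comparison gives the total causal effect.
So P(outcome | do(Diet L)) is just the pooled rate for Diet L: 374/700 = 0.534.

0.53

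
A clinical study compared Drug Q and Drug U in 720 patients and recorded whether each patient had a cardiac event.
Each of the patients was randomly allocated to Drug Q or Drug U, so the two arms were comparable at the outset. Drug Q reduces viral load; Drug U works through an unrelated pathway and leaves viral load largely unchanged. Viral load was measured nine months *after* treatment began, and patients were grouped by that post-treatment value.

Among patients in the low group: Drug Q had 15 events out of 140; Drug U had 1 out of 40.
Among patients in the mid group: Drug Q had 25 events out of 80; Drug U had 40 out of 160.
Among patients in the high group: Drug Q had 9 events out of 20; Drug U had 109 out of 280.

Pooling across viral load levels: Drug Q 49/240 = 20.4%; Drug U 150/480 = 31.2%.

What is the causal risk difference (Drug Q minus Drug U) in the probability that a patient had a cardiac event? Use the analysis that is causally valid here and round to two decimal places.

The viral load-specific comparison favours Drug U throughout, but the pooled figures favour Drug Q. The question is whether to condition on viral load.
Viral load here is a post-treatment variable shaped by the drug; conditioning on it would introduce bias rather than remove it. The overall comparison is the causal one.
The causal difference is the pooled difference: 0.204 − 0.312 = -0.108.

-0.11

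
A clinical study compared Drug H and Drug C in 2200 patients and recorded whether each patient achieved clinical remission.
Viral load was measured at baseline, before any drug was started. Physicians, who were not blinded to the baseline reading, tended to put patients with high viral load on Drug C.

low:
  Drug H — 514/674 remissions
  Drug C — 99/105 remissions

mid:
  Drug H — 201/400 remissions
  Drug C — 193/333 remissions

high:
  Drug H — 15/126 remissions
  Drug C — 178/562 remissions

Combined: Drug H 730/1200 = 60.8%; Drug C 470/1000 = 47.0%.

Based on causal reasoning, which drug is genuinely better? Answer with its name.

The stratified and pooled comparisons disagree (Drug C wins within each viral load; Drug H wins overall), so the answer turns on the causal role of viral load.
Here viral load is a common cause — it drives both which drug a case falls under and the outcome. The crude comparison mixes populations; the stratum-specific rates are the causally relevant ones.
Within each level — low: 76.3% vs 94.3%; mid: 50.2% vs 58.0%; high: 11.9% vs 31.7% — Drug C is higher every time.

Drug C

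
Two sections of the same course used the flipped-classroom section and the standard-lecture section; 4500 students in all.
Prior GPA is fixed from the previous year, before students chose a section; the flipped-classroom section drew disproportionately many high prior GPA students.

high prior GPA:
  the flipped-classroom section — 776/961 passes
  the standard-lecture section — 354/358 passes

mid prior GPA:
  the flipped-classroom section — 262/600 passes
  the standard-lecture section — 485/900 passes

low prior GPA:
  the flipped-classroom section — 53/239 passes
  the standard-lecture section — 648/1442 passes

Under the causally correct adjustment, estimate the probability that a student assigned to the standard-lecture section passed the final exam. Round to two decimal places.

Within every prior GPA band level the standard-lecture section has the higher rate, yet pooled the flipped-classroom section does — Simpson's reversal.
The imbalance in prior GPA band arose from how students were allocated, not from anything the teaching method did; and prior GPA band independently affects the outcome. The pooled gap is confounded — condition on prior GPA band.
Standardising the standard-lecture section to the population prior GPA band mix: 0.293·354/358 + 0.333·485/900 + 0.374·648/1442 = 0.637.

0.64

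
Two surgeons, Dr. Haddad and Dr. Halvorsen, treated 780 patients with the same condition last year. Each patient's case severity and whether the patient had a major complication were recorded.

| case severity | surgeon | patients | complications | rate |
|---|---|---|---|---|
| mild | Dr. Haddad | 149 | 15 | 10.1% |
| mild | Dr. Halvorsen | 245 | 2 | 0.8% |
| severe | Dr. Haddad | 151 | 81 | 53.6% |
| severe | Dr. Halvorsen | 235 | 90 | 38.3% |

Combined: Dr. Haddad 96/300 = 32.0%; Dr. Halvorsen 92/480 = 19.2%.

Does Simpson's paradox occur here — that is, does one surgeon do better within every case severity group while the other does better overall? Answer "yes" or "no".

no

Within each case severity level (mild 10.1% vs 0.8%; severe 53.6% vs 38.3%), Dr. Halvorsen has the lower rate every time. Pooled: 32.0% vs 19.2% — Dr. Halvorsen has the lower rate overall. They agree.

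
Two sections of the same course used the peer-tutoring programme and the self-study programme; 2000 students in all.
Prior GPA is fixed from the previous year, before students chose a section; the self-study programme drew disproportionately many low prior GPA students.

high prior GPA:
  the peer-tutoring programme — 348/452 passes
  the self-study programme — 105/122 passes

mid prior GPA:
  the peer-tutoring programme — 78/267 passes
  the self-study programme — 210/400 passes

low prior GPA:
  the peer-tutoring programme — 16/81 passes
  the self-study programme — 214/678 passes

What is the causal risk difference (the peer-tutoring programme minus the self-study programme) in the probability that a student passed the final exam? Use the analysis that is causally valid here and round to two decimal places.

the self-study programme is higher inside every prior GPA band stratum but the peer-tutoring programme is higher in aggregate. Whether to stratify depends on how prior GPA band relates to the teaching method.
Since prior GPA band is a pre-existing factor (not a product of the teaching method) and it affects the outcome on its own, it is a confounder. The stratified rates, not the pooled rate, identify the causal effect.
Adjusting over the population distribution of prior GPA band: 0.287·(0.770−0.861) + 0.334·(0.292−0.525) + 0.380·(0.198−0.316) = -0.149.

-0.15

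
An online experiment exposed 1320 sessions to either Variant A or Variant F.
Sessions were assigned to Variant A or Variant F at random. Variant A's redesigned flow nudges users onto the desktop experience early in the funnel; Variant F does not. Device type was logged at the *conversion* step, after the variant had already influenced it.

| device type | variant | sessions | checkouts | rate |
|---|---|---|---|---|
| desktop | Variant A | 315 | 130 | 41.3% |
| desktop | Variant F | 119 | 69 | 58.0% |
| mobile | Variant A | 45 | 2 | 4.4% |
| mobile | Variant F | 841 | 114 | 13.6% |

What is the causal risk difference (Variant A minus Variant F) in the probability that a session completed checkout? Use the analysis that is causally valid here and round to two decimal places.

+0.18

The device type-specific comparison favours Variant F throughout, but the pooled figures favour Variant A. The question is whether to condition on device type.
Stratifying would compare variants among sessions the variants themselves sorted into device type groups — a form of selection on an intermediate. The unconditioned pooled rates give the total causal effect.
The causal difference is the pooled difference: 0.367 − 0.191 = +0.176.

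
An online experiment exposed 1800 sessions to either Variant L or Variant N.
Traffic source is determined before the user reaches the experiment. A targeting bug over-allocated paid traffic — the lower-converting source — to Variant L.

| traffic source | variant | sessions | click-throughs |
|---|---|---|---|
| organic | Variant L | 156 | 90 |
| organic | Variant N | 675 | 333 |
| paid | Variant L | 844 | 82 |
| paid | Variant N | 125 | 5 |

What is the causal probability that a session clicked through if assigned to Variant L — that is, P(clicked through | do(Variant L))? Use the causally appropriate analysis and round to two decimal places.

The imbalance in traffic source arose from how sessions were allocated, not from anything the variant did; and traffic source independently affects the outcome. The pooled gap is confounded — condition on traffic source.
Standardising Variant L to the population traffic source mix: 0.462·90/156 + 0.538·82/844 = 0.319.

0.32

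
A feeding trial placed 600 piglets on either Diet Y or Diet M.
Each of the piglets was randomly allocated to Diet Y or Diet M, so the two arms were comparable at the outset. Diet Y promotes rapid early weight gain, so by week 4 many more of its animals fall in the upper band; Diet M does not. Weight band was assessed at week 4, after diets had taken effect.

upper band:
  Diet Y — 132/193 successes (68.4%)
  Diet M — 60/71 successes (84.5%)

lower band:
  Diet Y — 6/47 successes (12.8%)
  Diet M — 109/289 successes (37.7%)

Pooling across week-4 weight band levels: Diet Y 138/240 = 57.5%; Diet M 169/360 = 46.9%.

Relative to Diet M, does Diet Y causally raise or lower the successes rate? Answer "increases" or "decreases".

increases

The stratified and pooled comparisons disagree (Diet M wins within each week-4 weight band; Diet Y wins overall), so the answer turns on the causal role of week-4 weight band.
Because the diet influences week-4 weight band, week-4 weight band is a post-treatment mediator, not a confounder. Stratifying on it would bias the estimate; the causal effect is the crude pooled difference.
Pooled: Diet Y 57.5% vs Diet M 46.9%; Diet Y is higher overall.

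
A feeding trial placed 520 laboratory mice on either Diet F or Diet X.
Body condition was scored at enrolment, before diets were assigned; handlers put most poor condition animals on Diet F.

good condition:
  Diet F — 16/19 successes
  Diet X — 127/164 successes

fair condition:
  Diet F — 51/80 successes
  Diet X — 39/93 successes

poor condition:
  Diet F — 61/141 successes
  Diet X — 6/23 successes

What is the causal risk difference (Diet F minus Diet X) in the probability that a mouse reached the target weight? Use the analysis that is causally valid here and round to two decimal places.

+0.15

Here starting body condition is a common cause — it drives both which diet a case falls under and the outcome. The crude comparison mixes populations; the stratum-specific rates are the causally relevant ones.
Adjusting over the population distribution of starting body condition: 0.352·(0.842−0.774) + 0.333·(0.637−0.419) + 0.315·(0.433−0.261) = +0.151.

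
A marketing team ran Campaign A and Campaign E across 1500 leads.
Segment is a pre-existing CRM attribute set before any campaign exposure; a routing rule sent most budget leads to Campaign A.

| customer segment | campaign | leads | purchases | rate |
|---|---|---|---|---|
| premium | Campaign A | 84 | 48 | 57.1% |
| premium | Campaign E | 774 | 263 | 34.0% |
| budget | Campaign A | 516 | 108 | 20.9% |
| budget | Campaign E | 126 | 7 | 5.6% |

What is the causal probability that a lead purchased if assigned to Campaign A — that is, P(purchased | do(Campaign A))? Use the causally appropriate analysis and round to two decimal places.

The stratified and pooled comparisons disagree (Campaign A wins within each customer segment; Campaign E wins overall), so the answer turns on the causal role of customer segment.
Customer segment satisfies the back-door criterion: it is not a descendant of the campaign, and it blocks the spurious path from campaign to outcome. Adjusting for it (i.e., using the within-customer segment rates) gives the causal effect.
Standardising Campaign A to the population customer segment mix: 0.572·48/84 + 0.428·108/516 = 0.416.

0.42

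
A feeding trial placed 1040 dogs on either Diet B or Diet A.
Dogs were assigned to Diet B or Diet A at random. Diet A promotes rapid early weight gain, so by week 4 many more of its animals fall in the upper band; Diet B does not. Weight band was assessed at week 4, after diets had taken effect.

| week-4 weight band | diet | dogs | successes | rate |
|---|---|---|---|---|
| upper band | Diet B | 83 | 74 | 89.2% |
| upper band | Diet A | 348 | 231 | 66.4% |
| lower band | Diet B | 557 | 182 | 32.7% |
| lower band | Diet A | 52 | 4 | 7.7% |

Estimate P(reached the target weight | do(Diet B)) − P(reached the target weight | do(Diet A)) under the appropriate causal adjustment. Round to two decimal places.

The stratified and pooled comparisons disagree (Diet B wins within each week-4 weight band; Diet A wins overall), so the answer turns on the causal role of week-4 weight band.
Week-4 weight band is recorded after the diet and is itself shifted by it — it sits on the causal path from diet to outcome. Conditioning on a mediator would strip out part of the effect we want; the pooled comparison gives the total causal effect.
The causal difference is the pooled difference: 0.400 − 0.588 = -0.188.

-0.19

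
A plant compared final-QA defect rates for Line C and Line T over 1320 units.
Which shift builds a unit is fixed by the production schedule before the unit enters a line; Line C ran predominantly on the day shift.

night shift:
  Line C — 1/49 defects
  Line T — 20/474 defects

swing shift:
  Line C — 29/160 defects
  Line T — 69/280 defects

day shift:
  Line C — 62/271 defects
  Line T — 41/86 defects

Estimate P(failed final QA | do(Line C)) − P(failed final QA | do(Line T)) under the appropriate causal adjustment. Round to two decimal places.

-0.10

Line C is lower inside every shift stratum but Line T is lower in aggregate. Whether to stratify depends on how shift relates to the line.
Nothing the line does changes shift; the imbalance is an allocation artefact. With shift also predicting the outcome, the pooled figure is confounded, and the within-stratum comparison is the causal one.
Adjusting over the population distribution of shift: 0.396·(0.020−0.042) + 0.333·(0.181−0.246) + 0.270·(0.229−0.477) = -0.097.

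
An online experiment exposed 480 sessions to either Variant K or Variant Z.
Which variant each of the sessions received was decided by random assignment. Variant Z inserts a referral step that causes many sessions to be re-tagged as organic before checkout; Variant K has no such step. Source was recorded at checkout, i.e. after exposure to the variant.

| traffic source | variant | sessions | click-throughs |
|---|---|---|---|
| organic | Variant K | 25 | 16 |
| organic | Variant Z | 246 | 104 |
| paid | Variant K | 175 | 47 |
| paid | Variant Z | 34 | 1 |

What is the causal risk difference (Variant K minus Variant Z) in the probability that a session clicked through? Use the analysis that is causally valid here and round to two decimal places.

-0.06

Traffic source is downstream of the variant. One should not condition on a consequence of treatment, so the overall rates are the right comparison.
The causal difference is the pooled difference: 0.315 − 0.375 = -0.060.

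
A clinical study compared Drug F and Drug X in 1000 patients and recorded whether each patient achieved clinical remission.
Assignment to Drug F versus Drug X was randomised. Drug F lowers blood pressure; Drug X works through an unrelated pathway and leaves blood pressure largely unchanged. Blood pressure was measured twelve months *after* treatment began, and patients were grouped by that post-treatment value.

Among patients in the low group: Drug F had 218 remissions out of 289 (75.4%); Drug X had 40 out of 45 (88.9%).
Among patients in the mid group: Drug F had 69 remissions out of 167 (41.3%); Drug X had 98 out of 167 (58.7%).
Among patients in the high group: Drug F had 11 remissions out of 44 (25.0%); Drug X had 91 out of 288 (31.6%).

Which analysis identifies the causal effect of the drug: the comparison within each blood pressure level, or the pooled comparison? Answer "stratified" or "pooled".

pooled

Drug X is higher inside every blood pressure stratum but Drug F is higher in aggregate. Whether to stratify depends on how blood pressure relates to the drug.
The distribution of blood pressure is itself part of what the drug does — it is an intermediate outcome. Holding it fixed would remove that part of the effect; the total effect is the pooled difference.
Pooled: Drug F 59.6% vs Drug X 45.8%; Drug F is higher overall.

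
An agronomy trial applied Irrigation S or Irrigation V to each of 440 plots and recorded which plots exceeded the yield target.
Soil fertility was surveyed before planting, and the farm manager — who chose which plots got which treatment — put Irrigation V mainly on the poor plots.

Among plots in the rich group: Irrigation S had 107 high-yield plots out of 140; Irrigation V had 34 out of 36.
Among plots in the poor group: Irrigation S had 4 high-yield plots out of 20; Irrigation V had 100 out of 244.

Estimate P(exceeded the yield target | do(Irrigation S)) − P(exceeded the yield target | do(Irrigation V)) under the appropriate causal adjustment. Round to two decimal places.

Nothing the irrigation does changes soil fertility; the imbalance is an allocation artefact. With soil fertility also predicting the outcome, the pooled figure is confounded, and the within-stratum comparison is the causal one.
Adjusting over the population distribution of soil fertility: 0.400·(0.764−0.944) + 0.600·(0.200−0.410) = -0.198.

-0.20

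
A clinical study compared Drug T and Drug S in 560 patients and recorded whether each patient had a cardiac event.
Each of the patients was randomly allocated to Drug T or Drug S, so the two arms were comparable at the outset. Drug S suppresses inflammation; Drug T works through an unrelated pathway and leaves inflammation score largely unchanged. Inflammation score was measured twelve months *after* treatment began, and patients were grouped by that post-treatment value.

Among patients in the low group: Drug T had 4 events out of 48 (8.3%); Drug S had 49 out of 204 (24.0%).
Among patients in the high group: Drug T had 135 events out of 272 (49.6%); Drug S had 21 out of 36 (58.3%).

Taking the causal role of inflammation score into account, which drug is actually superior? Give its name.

Inflammation score lies on the pathway drug → inflammation score → outcome, so adjusting for it blocks the indirect effect. For the total causal effect of drug, use the unadjusted pooled rates.
Pooled: Drug T 43.4% vs Drug S 29.2%; Drug S is lower overall.

Drug S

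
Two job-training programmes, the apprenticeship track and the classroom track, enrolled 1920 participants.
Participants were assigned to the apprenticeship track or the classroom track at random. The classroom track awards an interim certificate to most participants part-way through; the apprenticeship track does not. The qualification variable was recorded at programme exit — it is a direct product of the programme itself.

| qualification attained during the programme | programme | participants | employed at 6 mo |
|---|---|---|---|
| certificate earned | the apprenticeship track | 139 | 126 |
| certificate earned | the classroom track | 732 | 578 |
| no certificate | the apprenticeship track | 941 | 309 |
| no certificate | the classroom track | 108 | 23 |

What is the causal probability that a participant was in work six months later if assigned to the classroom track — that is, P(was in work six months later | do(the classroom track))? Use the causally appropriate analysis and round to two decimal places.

Qualification attained during the programme here is a post-treatment variable shaped by the programme; conditioning on it would introduce bias rather than remove it. The overall comparison is the causal one.
So P(outcome | do(the classroom track)) is just the pooled rate for the classroom track: 601/840 = 0.715.

0.72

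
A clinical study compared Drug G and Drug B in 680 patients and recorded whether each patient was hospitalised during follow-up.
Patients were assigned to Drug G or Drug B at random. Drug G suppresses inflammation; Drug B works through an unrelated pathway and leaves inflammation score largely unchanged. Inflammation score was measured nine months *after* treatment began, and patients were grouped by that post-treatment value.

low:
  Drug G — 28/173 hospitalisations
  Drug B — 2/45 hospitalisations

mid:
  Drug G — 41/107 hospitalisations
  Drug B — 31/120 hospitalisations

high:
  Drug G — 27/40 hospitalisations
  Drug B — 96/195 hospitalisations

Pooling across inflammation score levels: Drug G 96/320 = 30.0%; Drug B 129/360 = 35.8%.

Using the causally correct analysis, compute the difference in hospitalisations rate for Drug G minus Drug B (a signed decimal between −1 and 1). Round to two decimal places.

Because the drug influences inflammation score, inflammation score is a post-treatment mediator, not a confounder. Stratifying on it would bias the estimate; the causal effect is the crude pooled difference.
The causal difference is the pooled difference: 0.300 − 0.358 = -0.058.

-0.06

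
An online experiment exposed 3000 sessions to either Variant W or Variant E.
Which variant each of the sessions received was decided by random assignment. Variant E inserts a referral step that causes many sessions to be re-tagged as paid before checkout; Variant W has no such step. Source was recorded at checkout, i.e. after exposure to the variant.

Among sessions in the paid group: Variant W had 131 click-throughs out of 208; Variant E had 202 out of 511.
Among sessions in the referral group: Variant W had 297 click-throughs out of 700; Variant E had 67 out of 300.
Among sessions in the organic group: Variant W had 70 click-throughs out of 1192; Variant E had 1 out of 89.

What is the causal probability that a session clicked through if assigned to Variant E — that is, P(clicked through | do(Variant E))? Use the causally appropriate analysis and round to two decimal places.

0.30

Traffic source lies on the pathway variant → traffic source → outcome, so adjusting for it blocks the indirect effect. For the total causal effect of variant, use the unadjusted pooled rates.
So P(outcome | do(Variant E)) is just the pooled rate for Variant E: 270/900 = 0.300.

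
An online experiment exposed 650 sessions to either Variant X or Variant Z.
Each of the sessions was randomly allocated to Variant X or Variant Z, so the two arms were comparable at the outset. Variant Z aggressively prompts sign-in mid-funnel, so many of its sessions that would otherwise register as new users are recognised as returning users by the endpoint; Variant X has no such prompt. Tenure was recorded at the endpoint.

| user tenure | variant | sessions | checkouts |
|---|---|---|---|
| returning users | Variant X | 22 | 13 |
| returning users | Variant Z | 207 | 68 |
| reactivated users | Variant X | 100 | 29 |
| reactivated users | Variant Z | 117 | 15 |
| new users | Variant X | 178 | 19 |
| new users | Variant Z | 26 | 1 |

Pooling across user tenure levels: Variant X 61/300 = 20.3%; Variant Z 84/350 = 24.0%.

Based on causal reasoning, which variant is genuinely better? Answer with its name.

User tenure is downstream of the variant. One should not condition on a consequence of treatment, so the overall rates are the right comparison.
Pooled: Variant X 20.3% vs Variant Z 24.0%; Variant Z is higher overall.

Variant Z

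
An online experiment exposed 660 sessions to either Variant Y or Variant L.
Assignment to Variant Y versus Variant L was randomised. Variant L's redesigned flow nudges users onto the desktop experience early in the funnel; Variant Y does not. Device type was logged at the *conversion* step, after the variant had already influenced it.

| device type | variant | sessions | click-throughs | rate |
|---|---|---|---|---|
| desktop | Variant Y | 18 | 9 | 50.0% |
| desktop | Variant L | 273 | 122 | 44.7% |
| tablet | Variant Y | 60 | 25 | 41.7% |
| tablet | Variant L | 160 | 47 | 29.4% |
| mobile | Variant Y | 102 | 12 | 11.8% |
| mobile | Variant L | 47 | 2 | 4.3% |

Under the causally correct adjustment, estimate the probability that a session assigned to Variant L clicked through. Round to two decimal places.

The stratified and pooled comparisons disagree (Variant Y wins within each device type; Variant L wins overall), so the answer turns on the causal role of device type.
Device type is recorded after the variant and is itself shifted by it — it sits on the causal path from variant to outcome. Conditioning on a mediator would strip out part of the effect we want; the pooled comparison gives the total causal effect.
So P(outcome | do(Variant L)) is just the pooled rate for Variant L: 171/480 = 0.356.

0.36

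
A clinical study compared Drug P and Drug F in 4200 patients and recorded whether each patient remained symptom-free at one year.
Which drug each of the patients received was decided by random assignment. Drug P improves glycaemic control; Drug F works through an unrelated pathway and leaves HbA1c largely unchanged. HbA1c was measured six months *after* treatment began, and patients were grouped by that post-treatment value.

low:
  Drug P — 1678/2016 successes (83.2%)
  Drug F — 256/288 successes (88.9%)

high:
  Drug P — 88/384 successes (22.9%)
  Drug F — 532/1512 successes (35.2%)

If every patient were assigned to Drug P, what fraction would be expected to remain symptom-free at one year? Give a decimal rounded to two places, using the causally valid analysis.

0.74

HbA1c lies on the pathway drug → HbA1c → outcome, so adjusting for it blocks the indirect effect. For the total causal effect of drug, use the unadjusted pooled rates.
So P(outcome | do(Drug P)) is just the pooled rate for Drug P: 1766/2400 = 0.736.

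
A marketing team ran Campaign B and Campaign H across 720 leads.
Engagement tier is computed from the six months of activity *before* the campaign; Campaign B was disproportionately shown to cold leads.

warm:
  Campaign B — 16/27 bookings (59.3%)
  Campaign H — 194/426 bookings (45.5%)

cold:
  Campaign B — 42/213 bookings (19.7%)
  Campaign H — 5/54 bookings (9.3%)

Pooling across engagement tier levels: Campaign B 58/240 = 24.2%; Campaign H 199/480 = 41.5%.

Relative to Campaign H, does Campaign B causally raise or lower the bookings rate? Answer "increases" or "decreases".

increases

Nothing the campaign does changes engagement tier; the imbalance is an allocation artefact. With engagement tier also predicting the outcome, the pooled figure is confounded, and the within-stratum comparison is the causal one.
Within each level — warm: 59.3% vs 45.5%; cold: 19.7% vs 9.3% — Campaign B is higher every time.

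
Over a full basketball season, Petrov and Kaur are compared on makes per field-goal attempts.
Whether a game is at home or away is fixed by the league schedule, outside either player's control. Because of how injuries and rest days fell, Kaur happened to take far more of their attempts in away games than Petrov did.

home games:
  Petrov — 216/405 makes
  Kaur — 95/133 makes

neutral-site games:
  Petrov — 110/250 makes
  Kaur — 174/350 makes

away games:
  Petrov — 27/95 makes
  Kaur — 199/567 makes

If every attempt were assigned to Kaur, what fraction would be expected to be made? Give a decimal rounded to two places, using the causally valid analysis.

Within every game venue level Kaur has the higher rate, yet pooled Petrov does — Simpson's reversal.
Game venue is set before the player has any effect — it is not caused by the player — and it independently drives the outcome. That makes it a confounder, so the causal comparison is within game venue levels.
Standardising Kaur to the population game venue mix: 0.299·95/133 + 0.333·174/350 + 0.368·199/567 = 0.508.

0.51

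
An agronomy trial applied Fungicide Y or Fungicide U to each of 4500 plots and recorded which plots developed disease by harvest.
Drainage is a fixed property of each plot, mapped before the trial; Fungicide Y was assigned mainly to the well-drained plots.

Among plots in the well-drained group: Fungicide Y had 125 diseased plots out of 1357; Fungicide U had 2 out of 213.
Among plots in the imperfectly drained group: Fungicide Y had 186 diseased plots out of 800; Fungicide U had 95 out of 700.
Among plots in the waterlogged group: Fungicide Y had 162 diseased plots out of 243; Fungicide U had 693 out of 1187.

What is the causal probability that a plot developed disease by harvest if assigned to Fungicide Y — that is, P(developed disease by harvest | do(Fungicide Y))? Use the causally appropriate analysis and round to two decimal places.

0.32

Since field drainage is a pre-existing factor (not a product of the fungicide) and it affects the outcome on its own, it is a confounder. The stratified rates, not the pooled rate, identify the causal effect.
Standardising Fungicide Y to the population field drainage mix: 0.349·125/1357 + 0.333·186/800 + 0.318·162/243 = 0.321.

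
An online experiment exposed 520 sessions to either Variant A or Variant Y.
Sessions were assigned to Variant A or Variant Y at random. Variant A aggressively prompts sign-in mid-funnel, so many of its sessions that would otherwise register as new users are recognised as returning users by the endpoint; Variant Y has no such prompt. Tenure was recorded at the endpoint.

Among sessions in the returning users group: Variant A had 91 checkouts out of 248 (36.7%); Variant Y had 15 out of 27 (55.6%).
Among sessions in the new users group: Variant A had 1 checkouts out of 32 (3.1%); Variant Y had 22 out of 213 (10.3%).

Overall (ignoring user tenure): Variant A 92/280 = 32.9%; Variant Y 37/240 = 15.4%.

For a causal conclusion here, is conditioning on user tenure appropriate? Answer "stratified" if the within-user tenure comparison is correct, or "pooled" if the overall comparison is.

Variant Y is higher inside every user tenure stratum but Variant A is higher in aggregate. Whether to stratify depends on how user tenure relates to the variant.
User tenure here is a post-treatment variable shaped by the variant; conditioning on it would introduce bias rather than remove it. The overall comparison is the causal one.
Pooled: Variant A 32.9% vs Variant Y 15.4%; Variant A is higher overall.

pooled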